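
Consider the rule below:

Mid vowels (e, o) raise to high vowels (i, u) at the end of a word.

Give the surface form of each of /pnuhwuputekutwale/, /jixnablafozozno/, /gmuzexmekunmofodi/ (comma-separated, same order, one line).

pnuhwuputekutwali, jixnablafozoznu, gmuzexmekunmofodi

/pnuhwuputekutwale/: /e/ is a mid vowel in word-final position, so it raises to [i]. → [pnuhwuputekutwali].
/jixnablafozozno/: /o/ is a mid vowel in word-final position, so it raises to [u]. → [jixnablafozoznu].
/gmuzexmekunmofodi/: the rule's environment is not met; surfaces unchanged as [gmuzexmekunmofodi].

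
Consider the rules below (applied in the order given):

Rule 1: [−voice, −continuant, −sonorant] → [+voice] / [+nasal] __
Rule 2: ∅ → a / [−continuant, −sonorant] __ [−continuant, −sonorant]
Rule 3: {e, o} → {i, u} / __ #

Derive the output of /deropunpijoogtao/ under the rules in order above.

deropunbijoogatau

Rule 1 (post-nasal voicing): /p/ is a voiceless stop immediately after the nasal /n/, so it voices to [b]. /deropunpijoogtao/ → deropunbijoogtao.
Rule 2 (stop-cluster a-epenthesis): /g/ and /t/ form a stop–stop cluster, so [a] is inserted between them. /deropunbijoogtao/ → deropunbijoogatao.
Rule 3 (final vowel raising): /o/ is a mid vowel in word-final position, so it raises to [u]. /deropunbijoogatao/ → deropunbijoogatau.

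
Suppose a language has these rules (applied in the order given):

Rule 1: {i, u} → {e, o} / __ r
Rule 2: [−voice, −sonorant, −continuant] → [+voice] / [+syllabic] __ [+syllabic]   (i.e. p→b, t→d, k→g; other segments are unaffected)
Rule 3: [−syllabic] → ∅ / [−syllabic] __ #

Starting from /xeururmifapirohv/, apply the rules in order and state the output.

xeorormifaberoh

Rule 1 (pre-rhotic lowering): /u/ is a high vowel immediately before /r/, so it lowers to [o]. /u/ is a high vowel immediately before /r/, so it lowers to [o]. /i/ is a high vowel immediately before /r/, so it lowers to [e]. /xeururmifapirohv/ → xeorormifaperohv.
Rule 2 (intervocalic voicing): /p/ is a voiceless stop between vowels /a/ and /e/, so it voices to [b]. /xeorormifaperohv/ → xeorormifaberohv.
Rule 3 (final cluster simplification): /v/ is the second consonant of a word-final cluster /hv/, so it deletes. /xeorormifaberohv/ → xeorormifaberoh.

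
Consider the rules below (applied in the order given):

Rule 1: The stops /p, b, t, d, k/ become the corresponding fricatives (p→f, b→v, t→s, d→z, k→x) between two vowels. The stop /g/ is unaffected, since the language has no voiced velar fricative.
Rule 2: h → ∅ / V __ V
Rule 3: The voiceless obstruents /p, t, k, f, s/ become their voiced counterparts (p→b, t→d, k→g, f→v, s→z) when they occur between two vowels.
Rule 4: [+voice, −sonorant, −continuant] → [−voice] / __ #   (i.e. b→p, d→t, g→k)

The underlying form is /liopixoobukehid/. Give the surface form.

liovixoovuxeit

Rule 1 (intervocalic spirantization): /p/ is a stop between vowels /o/ and /i/, so it spirantizes to the fricative [f]. /b/ is a stop between vowels /o/ and /u/, so it spirantizes to the fricative [v]. /k/ is a stop between vowels /u/ and /e/, so it spirantizes to the fricative [x]. /liopixoobukehid/ → liofixoovuxehid.
Rule 2 (intervocalic h-deletion): /h/ occurs between vowels /e/ and /i/, so it deletes. /liofixoovuxehid/ → liofixoovuxeid.
Rule 3 (intervocalic voicing): /f/ is a voiceless obstruent between vowels /o/ and /i/, so it voices to [v]. /liofixoovuxeid/ → liovixoovuxeid.
Rule 4 (final devoicing): /d/ is a voiced stop in word-final position, so it devoices to [t]. /liovixoovuxeid/ → liovixoovuxeit.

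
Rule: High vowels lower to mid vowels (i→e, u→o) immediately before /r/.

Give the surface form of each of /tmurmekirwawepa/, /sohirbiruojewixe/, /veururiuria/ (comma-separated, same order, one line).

/tmurmekirwawepa/: /u/ is a high vowel immediately before /r/, so it lowers to [o]. /i/ is a high vowel immediately before /r/, so it lowers to [e]. → [tmormekerwawepa].
/sohirbiruojewixe/: /i/ is a high vowel immediately before /r/, so it lowers to [e]. /i/ is a high vowel immediately before /r/, so it lowers to [e]. → [soherberuojewixe].
/veururiuria/: /u/ is a high vowel immediately before /r/, so it lowers to [o]. /u/ is a high vowel immediately before /r/, so it lowers to [o]. /u/ is a high vowel immediately before /r/, so it lowers to [o]. → [veororioria].

tmormekerwawepa, soherberuojewixe, veororioria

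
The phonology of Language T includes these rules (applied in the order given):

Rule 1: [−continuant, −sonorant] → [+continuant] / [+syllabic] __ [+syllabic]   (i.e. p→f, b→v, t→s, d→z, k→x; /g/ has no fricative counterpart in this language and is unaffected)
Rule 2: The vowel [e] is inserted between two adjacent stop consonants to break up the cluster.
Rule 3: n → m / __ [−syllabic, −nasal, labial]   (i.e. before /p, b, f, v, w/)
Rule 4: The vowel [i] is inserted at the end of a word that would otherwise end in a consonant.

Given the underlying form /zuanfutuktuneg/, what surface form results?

zuamfusuketunegi

Rule 1 (intervocalic spirantization): /t/ is a stop between vowels /u/ and /u/, so it spirantizes to the fricative [s]. /zuanfutuktuneg/ → zuanfusuktuneg.
Rule 2 (stop-cluster e-epenthesis): /k/ and /t/ form a stop–stop cluster, so [e] is inserted between them. /zuanfusuktuneg/ → zuanfusuketuneg.
Rule 3 (nasal place assimilation): /n/ precedes the labial consonant /f/, so it assimilates in place to [m]. /zuanfusuketuneg/ → zuamfusuketuneg.
Rule 4 (final i-epenthesis): the form ends in the consonant /g/, so [i] is inserted word-finally. /zuamfusuketuneg/ → zuamfusuketunegi.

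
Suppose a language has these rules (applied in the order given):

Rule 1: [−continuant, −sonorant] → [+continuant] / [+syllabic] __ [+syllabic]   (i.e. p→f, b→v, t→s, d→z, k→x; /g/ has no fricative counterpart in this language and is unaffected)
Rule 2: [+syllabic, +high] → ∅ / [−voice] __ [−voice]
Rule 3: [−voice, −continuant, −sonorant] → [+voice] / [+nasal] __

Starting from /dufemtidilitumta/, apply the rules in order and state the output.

Rule 1 (intervocalic spirantization): /d/ is a stop between vowels /i/ and /i/, so it spirantizes to the fricative [z]. /t/ is a stop between vowels /i/ and /u/, so it spirantizes to the fricative [s]. /dufemtidilitumta/ → dufemtizilisumta.
Rule 2 (high vowel syncope): no segment meets the environment; /dufemtizilisumta/ is unchanged.
Rule 3 (post-nasal voicing): /t/ is a voiceless stop immediately after the nasal /m/, so it voices to [d]. /t/ is a voiceless stop immediately after the nasal /m/, so it voices to [d]. /dufemtizilisumta/ → dufemdizilisumda.

dufemdizilisumda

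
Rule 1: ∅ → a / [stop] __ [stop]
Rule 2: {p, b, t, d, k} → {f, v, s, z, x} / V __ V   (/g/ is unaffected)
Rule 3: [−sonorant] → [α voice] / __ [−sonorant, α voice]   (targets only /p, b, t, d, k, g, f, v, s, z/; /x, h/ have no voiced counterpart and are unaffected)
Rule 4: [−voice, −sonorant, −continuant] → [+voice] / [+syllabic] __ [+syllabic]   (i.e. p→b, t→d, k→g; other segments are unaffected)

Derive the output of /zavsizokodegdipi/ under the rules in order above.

zafsizoxozegazifi

Rule 1 (stop-cluster a-epenthesis): /g/ and /d/ form a stop–stop cluster, so [a] is inserted between them. /zavsizokodegdipi/ → zavsizokodegadipi.
Rule 2 (intervocalic spirantization): /k/ is a stop between vowels /o/ and /o/, so it spirantizes to the fricative [x]. /d/ is a stop between vowels /o/ and /e/, so it spirantizes to the fricative [z]. /d/ is a stop between vowels /a/ and /i/, so it spirantizes to the fricative [z]. /p/ is a stop between vowels /i/ and /i/, so it spirantizes to the fricative [f]. /zavsizokodegadipi/ → zavsizoxozegazifi.
Rule 3 (regressive voicing assimilation): /v/ precedes the voiceless obstruent /s/, so it devoices to [f] by assimilation. /zavsizoxozegazifi/ → zafsizoxozegazifi.
Rule 4 (intervocalic voicing): no segment meets the environment; /zafsizoxozegazifi/ is unchanged.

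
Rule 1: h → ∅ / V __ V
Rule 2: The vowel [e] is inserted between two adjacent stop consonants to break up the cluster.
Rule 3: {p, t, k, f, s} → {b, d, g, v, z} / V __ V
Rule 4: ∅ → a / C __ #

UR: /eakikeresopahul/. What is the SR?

eagigerezobaula

Rule 1 (intervocalic h-deletion): /h/ occurs between vowels /a/ and /u/, so it deletes. /eakikeresopahul/ → eakikeresopaul.
Rule 2 (stop-cluster e-epenthesis): no segment meets the environment; /eakikeresopaul/ is unchanged.
Rule 3 (intervocalic voicing): /k/ is a voiceless obstruent between vowels /a/ and /i/, so it voices to [g]. /k/ is a voiceless obstruent between vowels /i/ and /e/, so it voices to [g]. /s/ is a voiceless obstruent between vowels /e/ and /o/, so it voices to [z]. /p/ is a voiceless obstruent between vowels /o/ and /a/, so it voices to [b]. /eakikeresopaul/ → eagigerezobaul.
Rule 4 (final a-epenthesis): the form ends in the consonant /l/, so [a] is inserted word-finally. /eagigerezobaul/ → eagigerezobaula.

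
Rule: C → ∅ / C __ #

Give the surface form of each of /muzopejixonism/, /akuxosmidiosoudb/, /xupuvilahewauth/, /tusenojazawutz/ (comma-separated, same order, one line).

/muzopejixonism/: /m/ is the second consonant of a word-final cluster /sm/, so it deletes. → [muzopejixonis].
/akuxosmidiosoudb/: /b/ is the second consonant of a word-final cluster /db/, so it deletes. → [akuxosmidiosoud].
/xupuvilahewauth/: /h/ is the second consonant of a word-final cluster /th/, so it deletes. → [xupuvilahewaut].
/tusenojazawutz/: /z/ is the second consonant of a word-final cluster /tz/, so it deletes. → [tusenojazawut].

muzopejixonis, akuxosmidiosoud, xupuvilahewaut, tusenojazawut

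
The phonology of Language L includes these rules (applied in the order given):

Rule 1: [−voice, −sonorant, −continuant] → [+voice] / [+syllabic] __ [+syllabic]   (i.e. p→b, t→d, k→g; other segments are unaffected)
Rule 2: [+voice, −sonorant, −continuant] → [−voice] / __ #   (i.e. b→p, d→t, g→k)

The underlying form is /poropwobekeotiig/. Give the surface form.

Rule 1 (intervocalic voicing): /k/ is a voiceless stop between vowels /e/ and /e/, so it voices to [g]. /t/ is a voiceless stop between vowels /o/ and /i/, so it voices to [d]. /poropwobekeotiig/ → poropwobegeodiig.
Rule 2 (final devoicing): /g/ is a voiced stop in word-final position, so it devoices to [k]. /poropwobegeodiig/ → poropwobegeodiik.

poropwobegeodiik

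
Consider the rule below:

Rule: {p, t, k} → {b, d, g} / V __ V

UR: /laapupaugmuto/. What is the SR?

/p/ is a voiceless stop between vowels /a/ and /u/, so it voices to [b].
/p/ is a voiceless stop between vowels /u/ and /a/, so it voices to [b].
/t/ is a voiceless stop between vowels /u/ and /o/, so it voices to [d].
Surface form: [laabubaugmudo].

laabubaugmudo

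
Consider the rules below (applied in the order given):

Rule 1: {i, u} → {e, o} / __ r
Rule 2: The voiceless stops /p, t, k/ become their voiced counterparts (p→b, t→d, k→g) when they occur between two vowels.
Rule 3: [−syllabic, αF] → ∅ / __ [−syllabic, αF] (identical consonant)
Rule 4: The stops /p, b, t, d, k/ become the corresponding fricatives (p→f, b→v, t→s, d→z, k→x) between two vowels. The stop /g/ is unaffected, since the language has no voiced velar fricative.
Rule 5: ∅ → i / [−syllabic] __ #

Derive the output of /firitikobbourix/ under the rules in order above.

Rule 1 (pre-rhotic lowering): /i/ is a high vowel immediately before /r/, so it lowers to [e]. /u/ is a high vowel immediately before /r/, so it lowers to [o]. /firitikobbourix/ → feritikobboorix.
Rule 2 (intervocalic voicing): /t/ is a voiceless stop between vowels /i/ and /i/, so it voices to [d]. /k/ is a voiceless stop between vowels /i/ and /o/, so it voices to [g]. /feritikobboorix/ → feridigobboorix.
Rule 3 (degemination): /bb/ is a geminate; the first /b/ deletes. /feridigobboorix/ → feridigoboorix.
Rule 4 (intervocalic spirantization): /d/ is a stop between vowels /i/ and /i/, so it spirantizes to the fricative [z]. /b/ is a stop between vowels /o/ and /o/, so it spirantizes to the fricative [v]. /feridigoboorix/ → ferizigovoorix.
Rule 5 (final i-epenthesis): the form ends in the consonant /x/, so [i] is inserted word-finally. /ferizigovoorix/ → ferizigovoorixi.

ferizigovoorixi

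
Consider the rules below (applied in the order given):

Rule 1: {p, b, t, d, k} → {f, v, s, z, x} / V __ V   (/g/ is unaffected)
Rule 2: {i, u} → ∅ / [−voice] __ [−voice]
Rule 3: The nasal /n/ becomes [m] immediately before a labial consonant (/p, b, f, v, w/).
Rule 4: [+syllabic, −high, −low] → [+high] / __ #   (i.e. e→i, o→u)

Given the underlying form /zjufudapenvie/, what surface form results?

zjufuzafemvii

Rule 1 (intervocalic spirantization): /d/ is a stop between vowels /u/ and /a/, so it spirantizes to the fricative [z]. /p/ is a stop between vowels /a/ and /e/, so it spirantizes to the fricative [f]. /zjufudapenvie/ → zjufuzafenvie.
Rule 2 (high vowel syncope): no segment meets the environment; /zjufuzafenvie/ is unchanged.
Rule 3 (nasal place assimilation): /n/ precedes the labial consonant /v/, so it assimilates in place to [m]. /zjufuzafenvie/ → zjufuzafemvie.
Rule 4 (final vowel raising): /e/ is a mid vowel in word-final position, so it raises to [i]. /zjufuzafemvie/ → zjufuzafemvii.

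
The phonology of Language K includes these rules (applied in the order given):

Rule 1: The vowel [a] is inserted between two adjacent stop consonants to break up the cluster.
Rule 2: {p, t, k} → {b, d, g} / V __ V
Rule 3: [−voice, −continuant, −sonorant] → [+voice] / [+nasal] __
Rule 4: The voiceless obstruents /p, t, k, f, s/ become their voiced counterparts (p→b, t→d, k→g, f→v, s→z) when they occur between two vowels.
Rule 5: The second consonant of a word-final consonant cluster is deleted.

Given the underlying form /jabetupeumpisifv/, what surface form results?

jabedubeumbizif

Rule 1 (stop-cluster a-epenthesis): no segment meets the environment; /jabetupeumpisifv/ is unchanged.
Rule 2 (intervocalic voicing): /t/ is a voiceless stop between vowels /e/ and /u/, so it voices to [d]. /p/ is a voiceless stop between vowels /u/ and /e/, so it voices to [b]. /jabetupeumpisifv/ → jabedubeumpisifv.
Rule 3 (post-nasal voicing): /p/ is a voiceless stop immediately after the nasal /m/, so it voices to [b]. /jabedubeumpisifv/ → jabedubeumbisifv.
Rule 4 (intervocalic voicing): /s/ is a voiceless obstruent between vowels /i/ and /i/, so it voices to [z]. /jabedubeumbisifv/ → jabedubeumbizifv.
Rule 5 (final cluster simplification): /v/ is the second consonant of a word-final cluster /fv/, so it deletes. /jabedubeumbizifv/ → jabedubeumbizif.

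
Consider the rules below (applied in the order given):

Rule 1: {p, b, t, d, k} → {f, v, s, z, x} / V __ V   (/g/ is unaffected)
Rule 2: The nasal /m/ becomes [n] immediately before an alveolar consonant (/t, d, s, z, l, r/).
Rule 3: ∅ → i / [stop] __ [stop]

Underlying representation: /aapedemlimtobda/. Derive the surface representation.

aafezenlintobida

Rule 1 (intervocalic spirantization): /p/ is a stop between vowels /a/ and /e/, so it spirantizes to the fricative [f]. /d/ is a stop between vowels /e/ and /e/, so it spirantizes to the fricative [z]. /aapedemlimtobda/ → aafezemlimtobda.
Rule 2 (nasal place assimilation): /m/ precedes the alveolar consonant /l/, so it assimilates in place to [n]. /m/ precedes the alveolar consonant /t/, so it assimilates in place to [n]. /aafezemlimtobda/ → aafezenlintobda.
Rule 3 (stop-cluster i-epenthesis): /b/ and /d/ form a stop–stop cluster, so [i] is inserted between them. /aafezenlintobda/ → aafezenlintobida.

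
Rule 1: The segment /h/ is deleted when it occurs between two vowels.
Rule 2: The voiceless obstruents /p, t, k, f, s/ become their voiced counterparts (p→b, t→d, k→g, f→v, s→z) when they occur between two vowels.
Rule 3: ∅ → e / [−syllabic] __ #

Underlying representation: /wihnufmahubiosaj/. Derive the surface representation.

Rule 1 (intervocalic h-deletion): /h/ occurs between vowels /a/ and /u/, so it deletes. /wihnufmahubiosaj/ → wihnufmaubiosaj.
Rule 2 (intervocalic voicing): /s/ is a voiceless obstruent between vowels /o/ and /a/, so it voices to [z]. /wihnufmaubiosaj/ → wihnufmaubiozaj.
Rule 3 (final e-epenthesis): the form ends in the consonant /j/, so [e] is inserted word-finally. /wihnufmaubiozaj/ → wihnufmaubiozaje.

wihnufmaubiozaje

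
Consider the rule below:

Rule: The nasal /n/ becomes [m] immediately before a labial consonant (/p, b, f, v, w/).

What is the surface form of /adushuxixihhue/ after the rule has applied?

No segment of /adushuxixihhue/ meets the structural description of the rule, so the form surfaces unchanged.

adushuxixihhue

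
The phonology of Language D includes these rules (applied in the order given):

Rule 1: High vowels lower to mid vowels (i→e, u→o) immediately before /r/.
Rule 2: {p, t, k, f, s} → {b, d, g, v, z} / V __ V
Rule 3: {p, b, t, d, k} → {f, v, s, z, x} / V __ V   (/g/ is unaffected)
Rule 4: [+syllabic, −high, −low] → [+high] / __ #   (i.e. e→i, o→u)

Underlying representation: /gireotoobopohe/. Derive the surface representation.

gereozoovovohi

Rule 1 (pre-rhotic lowering): /i/ is a high vowel immediately before /r/, so it lowers to [e]. /gireotoobopohe/ → gereotoobopohe.
Rule 2 (intervocalic voicing): /t/ is a voiceless obstruent between vowels /o/ and /o/, so it voices to [d]. /p/ is a voiceless obstruent between vowels /o/ and /o/, so it voices to [b]. /gereotoobopohe/ → gereodoobobohe.
Rule 3 (intervocalic spirantization): /d/ is a stop between vowels /o/ and /o/, so it spirantizes to the fricative [z]. /b/ is a stop between vowels /o/ and /o/, so it spirantizes to the fricative [v]. /b/ is a stop between vowels /o/ and /o/, so it spirantizes to the fricative [v]. /gereodoobobohe/ → gereozoovovohe.
Rule 4 (final vowel raising): /e/ is a mid vowel in word-final position, so it raises to [i]. /gereozoovovohe/ → gereozoovovohi.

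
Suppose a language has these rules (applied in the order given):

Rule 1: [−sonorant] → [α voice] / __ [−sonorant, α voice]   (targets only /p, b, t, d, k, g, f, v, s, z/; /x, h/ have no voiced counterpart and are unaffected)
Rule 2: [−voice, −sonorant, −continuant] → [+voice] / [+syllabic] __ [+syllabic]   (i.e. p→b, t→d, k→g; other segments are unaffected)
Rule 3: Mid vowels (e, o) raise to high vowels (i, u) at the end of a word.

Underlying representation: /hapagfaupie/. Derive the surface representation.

Rule 1 (regressive voicing assimilation): /g/ precedes the voiceless obstruent /f/, so it devoices to [k] by assimilation. /hapagfaupie/ → hapakfaupie.
Rule 2 (intervocalic voicing): /p/ is a voiceless stop between vowels /a/ and /a/, so it voices to [b]. /p/ is a voiceless stop between vowels /u/ and /i/, so it voices to [b]. /hapakfaupie/ → habakfaubie.
Rule 3 (final vowel raising): /e/ is a mid vowel in word-final position, so it raises to [i]. /habakfaubie/ → habakfaubii.

habakfaubii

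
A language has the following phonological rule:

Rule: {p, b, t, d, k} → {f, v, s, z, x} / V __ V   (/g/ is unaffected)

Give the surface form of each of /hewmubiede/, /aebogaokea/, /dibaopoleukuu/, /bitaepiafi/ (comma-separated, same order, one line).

/hewmubiede/: /b/ is a stop between vowels /u/ and /i/, so it spirantizes to the fricative [v]. /d/ is a stop between vowels /e/ and /e/, so it spirantizes to the fricative [z]. → [hewmuvieze].
/aebogaokea/: /b/ is a stop between vowels /e/ and /o/, so it spirantizes to the fricative [v]. /k/ is a stop between vowels /o/ and /e/, so it spirantizes to the fricative [x]. → [aevogaoxea].
/dibaopoleukuu/: /b/ is a stop between vowels /i/ and /a/, so it spirantizes to the fricative [v]. /p/ is a stop between vowels /o/ and /o/, so it spirantizes to the fricative [f]. /k/ is a stop between vowels /u/ and /u/, so it spirantizes to the fricative [x]. → [divaofoleuxuu].
/bitaepiafi/: /t/ is a stop between vowels /i/ and /a/, so it spirantizes to the fricative [s]. /p/ is a stop between vowels /e/ and /i/, so it spirantizes to the fricative [f]. → [bisaefiafi].

hewmuvieze, aevogaoxea, divaofoleuxuu, bisaefiafi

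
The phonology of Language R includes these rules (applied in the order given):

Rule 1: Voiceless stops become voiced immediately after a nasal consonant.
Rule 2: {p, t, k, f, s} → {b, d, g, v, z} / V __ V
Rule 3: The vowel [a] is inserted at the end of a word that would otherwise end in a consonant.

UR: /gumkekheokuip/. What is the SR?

Rule 1 (post-nasal voicing): /k/ is a voiceless stop immediately after the nasal /m/, so it voices to [g]. /gumkekheokuip/ → gumgekheokuip.
Rule 2 (intervocalic voicing): /k/ is a voiceless obstruent between vowels /o/ and /u/, so it voices to [g]. /gumgekheokuip/ → gumgekheoguip.
Rule 3 (final a-epenthesis): the form ends in the consonant /p/, so [a] is inserted word-finally. /gumgekheoguip/ → gumgekheoguipa.

gumgekheoguipa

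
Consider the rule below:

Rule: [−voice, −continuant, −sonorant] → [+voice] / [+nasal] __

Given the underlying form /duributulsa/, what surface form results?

No segment of /duributulsa/ meets the structural description of the rule, so the form surfaces unchanged.

duributulsa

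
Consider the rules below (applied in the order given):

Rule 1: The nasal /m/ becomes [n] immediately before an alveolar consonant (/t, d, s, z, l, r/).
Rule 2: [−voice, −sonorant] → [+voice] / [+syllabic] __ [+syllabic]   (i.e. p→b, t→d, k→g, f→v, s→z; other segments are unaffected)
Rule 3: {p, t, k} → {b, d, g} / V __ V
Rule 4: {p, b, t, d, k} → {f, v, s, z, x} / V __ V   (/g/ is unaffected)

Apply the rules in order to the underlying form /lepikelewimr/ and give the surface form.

Rule 1 (nasal place assimilation): /m/ precedes the alveolar consonant /r/, so it assimilates in place to [n]. /lepikelewimr/ → lepikelewinr.
Rule 2 (intervocalic voicing): /p/ is a voiceless obstruent between vowels /e/ and /i/, so it voices to [b]. /k/ is a voiceless obstruent between vowels /i/ and /e/, so it voices to [g]. /lepikelewinr/ → lebigelewinr.
Rule 3 (intervocalic voicing): no segment meets the environment; /lebigelewinr/ is unchanged.
Rule 4 (intervocalic spirantization): /b/ is a stop between vowels /e/ and /i/, so it spirantizes to the fricative [v]. /lebigelewinr/ → levigelewinr.

levigelewinr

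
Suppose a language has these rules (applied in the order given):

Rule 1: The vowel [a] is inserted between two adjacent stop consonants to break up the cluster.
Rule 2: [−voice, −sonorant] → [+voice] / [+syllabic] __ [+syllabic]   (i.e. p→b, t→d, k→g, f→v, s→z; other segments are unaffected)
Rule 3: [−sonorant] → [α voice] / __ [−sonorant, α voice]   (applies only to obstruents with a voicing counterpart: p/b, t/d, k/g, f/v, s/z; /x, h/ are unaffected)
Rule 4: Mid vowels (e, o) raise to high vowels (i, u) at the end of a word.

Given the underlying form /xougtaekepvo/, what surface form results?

xougadaegebvu

Rule 1 (stop-cluster a-epenthesis): /g/ and /t/ form a stop–stop cluster, so [a] is inserted between them. /xougtaekepvo/ → xougataekepvo.
Rule 2 (intervocalic voicing): /t/ is a voiceless obstruent between vowels /a/ and /a/, so it voices to [d]. /k/ is a voiceless obstruent between vowels /e/ and /e/, so it voices to [g]. /xougataekepvo/ → xougadaegepvo.
Rule 3 (regressive voicing assimilation): /p/ precedes the voiced obstruent /v/, so it voices to [b] by assimilation. /xougadaegepvo/ → xougadaegebvo.
Rule 4 (final vowel raising): /o/ is a mid vowel in word-final position, so it raises to [u]. /xougadaegebvo/ → xougadaegebvu.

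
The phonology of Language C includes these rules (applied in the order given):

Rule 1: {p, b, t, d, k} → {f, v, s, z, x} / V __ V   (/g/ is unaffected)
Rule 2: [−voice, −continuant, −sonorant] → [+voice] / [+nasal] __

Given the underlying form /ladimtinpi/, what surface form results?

lazimdinbi

Rule 1 (intervocalic spirantization): /d/ is a stop between vowels /a/ and /i/, so it spirantizes to the fricative [z]. /ladimtinpi/ → lazimtinpi.
Rule 2 (post-nasal voicing): /t/ is a voiceless stop immediately after the nasal /m/, so it voices to [d]. /p/ is a voiceless stop immediately after the nasal /n/, so it voices to [b]. /lazimtinpi/ → lazimdinbi.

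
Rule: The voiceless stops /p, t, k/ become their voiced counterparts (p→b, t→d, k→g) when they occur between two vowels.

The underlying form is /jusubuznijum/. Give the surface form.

No segment of /jusubuznijum/ meets the structural description of the rule, so the form surfaces unchanged.

jusubuznijum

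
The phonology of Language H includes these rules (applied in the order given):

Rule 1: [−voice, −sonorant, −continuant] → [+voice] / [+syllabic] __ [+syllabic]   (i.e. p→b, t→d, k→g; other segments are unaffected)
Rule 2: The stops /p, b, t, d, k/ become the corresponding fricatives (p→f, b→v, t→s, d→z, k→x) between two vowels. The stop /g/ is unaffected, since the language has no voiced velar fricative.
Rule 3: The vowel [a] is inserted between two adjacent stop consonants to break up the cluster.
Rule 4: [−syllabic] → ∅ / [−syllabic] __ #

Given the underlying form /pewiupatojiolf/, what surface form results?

Rule 1 (intervocalic voicing): /p/ is a voiceless stop between vowels /u/ and /a/, so it voices to [b]. /t/ is a voiceless stop between vowels /a/ and /o/, so it voices to [d]. /pewiupatojiolf/ → pewiubadojiolf.
Rule 2 (intervocalic spirantization): /b/ is a stop between vowels /u/ and /a/, so it spirantizes to the fricative [v]. /d/ is a stop between vowels /a/ and /o/, so it spirantizes to the fricative [z]. /pewiubadojiolf/ → pewiuvazojiolf.
Rule 3 (stop-cluster a-epenthesis): no segment meets the environment; /pewiuvazojiolf/ is unchanged.
Rule 4 (final cluster simplification): /f/ is the second consonant of a word-final cluster /lf/, so it deletes. /pewiuvazojiolf/ → pewiuvazojiol.

pewiuvazojiol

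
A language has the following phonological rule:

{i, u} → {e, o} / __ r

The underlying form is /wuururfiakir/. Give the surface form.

wuororfiaker

/u/ is a high vowel immediately before /r/, so it lowers to [o].
/u/ is a high vowel immediately before /r/, so it lowers to [o].
/i/ is a high vowel immediately before /r/, so it lowers to [e].
Surface form: [wuororfiaker].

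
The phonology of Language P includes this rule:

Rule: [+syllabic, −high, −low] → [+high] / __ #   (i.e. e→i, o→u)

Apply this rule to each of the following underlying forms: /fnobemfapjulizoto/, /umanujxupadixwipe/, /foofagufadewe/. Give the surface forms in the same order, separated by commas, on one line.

/fnobemfapjulizoto/: /o/ is a mid vowel in word-final position, so it raises to [u]. → [fnobemfapjulizotu].
/umanujxupadixwipe/: /e/ is a mid vowel in word-final position, so it raises to [i]. → [umanujxupadixwipi].
/foofagufadewe/: /e/ is a mid vowel in word-final position, so it raises to [i]. → [foofagufadewi].

fnobemfapjulizotu, umanujxupadixwipi, foofagufadewi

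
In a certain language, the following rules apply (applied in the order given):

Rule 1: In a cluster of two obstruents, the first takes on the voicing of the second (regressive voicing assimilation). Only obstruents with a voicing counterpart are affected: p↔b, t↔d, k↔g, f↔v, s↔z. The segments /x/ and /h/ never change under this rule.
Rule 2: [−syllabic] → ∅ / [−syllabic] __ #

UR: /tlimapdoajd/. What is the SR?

tlimabdoaj

Rule 1 (regressive voicing assimilation): /p/ precedes the voiced obstruent /d/, so it voices to [b] by assimilation. /tlimapdoajd/ → tlimabdoajd.
Rule 2 (final cluster simplification): /d/ is the second consonant of a word-final cluster /jd/, so it deletes. /tlimabdoajd/ → tlimabdoaj.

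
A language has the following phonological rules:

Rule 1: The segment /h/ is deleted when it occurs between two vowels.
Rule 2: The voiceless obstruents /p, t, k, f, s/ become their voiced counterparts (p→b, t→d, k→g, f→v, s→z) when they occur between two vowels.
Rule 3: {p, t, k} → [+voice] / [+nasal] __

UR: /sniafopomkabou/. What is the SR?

Rule 1 (intervocalic h-deletion): no segment meets the environment; /sniafopomkabou/ is unchanged.
Rule 2 (intervocalic voicing): /f/ is a voiceless obstruent between vowels /a/ and /o/, so it voices to [v]. /p/ is a voiceless obstruent between vowels /o/ and /o/, so it voices to [b]. /sniafopomkabou/ → sniavobomkabou.
Rule 3 (post-nasal voicing): /k/ is a voiceless stop immediately after the nasal /m/, so it voices to [g]. /sniavobomkabou/ → sniavobomgabou.

sniavobomgabou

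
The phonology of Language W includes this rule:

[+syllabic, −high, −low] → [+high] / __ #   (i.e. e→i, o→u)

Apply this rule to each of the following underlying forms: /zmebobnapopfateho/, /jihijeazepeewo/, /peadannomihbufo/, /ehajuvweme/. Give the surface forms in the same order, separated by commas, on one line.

zmebobnapopfatehu, jihijeazepeewu, peadannomihbufu, ehajuvwemi

/zmebobnapopfateho/: /o/ is a mid vowel in word-final position, so it raises to [u]. → [zmebobnapopfatehu].
/jihijeazepeewo/: /o/ is a mid vowel in word-final position, so it raises to [u]. → [jihijeazepeewu].
/peadannomihbufo/: /o/ is a mid vowel in word-final position, so it raises to [u]. → [peadannomihbufu].
/ehajuvweme/: /e/ is a mid vowel in word-final position, so it raises to [i]. → [ehajuvwemi].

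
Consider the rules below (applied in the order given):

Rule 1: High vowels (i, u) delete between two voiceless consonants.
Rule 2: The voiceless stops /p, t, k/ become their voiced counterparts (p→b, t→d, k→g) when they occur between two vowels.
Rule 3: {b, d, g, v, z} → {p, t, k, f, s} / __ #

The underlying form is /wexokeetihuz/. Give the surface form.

wexogeethus

Rule 1 (high vowel syncope): /i/ is a high vowel flanked by voiceless consonants /t/ and /h/, so it deletes. /wexokeetihuz/ → wexokeethuz.
Rule 2 (intervocalic voicing): /k/ is a voiceless stop between vowels /o/ and /e/, so it voices to [g]. /wexokeethuz/ → wexogeethuz.
Rule 3 (final devoicing): /z/ is a voiced obstruent in word-final position, so it devoices to [s]. /wexogeethuz/ → wexogeethus.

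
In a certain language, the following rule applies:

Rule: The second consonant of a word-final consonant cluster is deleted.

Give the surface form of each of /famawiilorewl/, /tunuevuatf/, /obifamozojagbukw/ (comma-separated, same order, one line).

famawiilorew, tunuevuat, obifamozojagbuk

/famawiilorewl/: /l/ is the second consonant of a word-final cluster /wl/, so it deletes. → [famawiilorew].
/tunuevuatf/: /f/ is the second consonant of a word-final cluster /tf/, so it deletes. → [tunuevuat].
/obifamozojagbukw/: /w/ is the second consonant of a word-final cluster /kw/, so it deletes. → [obifamozojagbuk].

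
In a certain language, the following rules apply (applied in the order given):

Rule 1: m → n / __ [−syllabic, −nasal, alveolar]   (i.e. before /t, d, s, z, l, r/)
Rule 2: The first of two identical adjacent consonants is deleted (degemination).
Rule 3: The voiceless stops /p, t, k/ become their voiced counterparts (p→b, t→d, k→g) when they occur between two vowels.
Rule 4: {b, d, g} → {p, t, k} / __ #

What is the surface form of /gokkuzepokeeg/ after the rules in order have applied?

goguzebogeek

Rule 1 (nasal place assimilation): no segment meets the environment; /gokkuzepokeeg/ is unchanged.
Rule 2 (degemination): /kk/ is a geminate; the first /k/ deletes. /gokkuzepokeeg/ → gokuzepokeeg.
Rule 3 (intervocalic voicing): /k/ is a voiceless stop between vowels /o/ and /u/, so it voices to [g]. /p/ is a voiceless stop between vowels /e/ and /o/, so it voices to [b]. /k/ is a voiceless stop between vowels /o/ and /e/, so it voices to [g]. /gokuzepokeeg/ → goguzebogeeg.
Rule 4 (final devoicing): /g/ is a voiced stop in word-final position, so it devoices to [k]. /goguzebogeeg/ → goguzebogeek.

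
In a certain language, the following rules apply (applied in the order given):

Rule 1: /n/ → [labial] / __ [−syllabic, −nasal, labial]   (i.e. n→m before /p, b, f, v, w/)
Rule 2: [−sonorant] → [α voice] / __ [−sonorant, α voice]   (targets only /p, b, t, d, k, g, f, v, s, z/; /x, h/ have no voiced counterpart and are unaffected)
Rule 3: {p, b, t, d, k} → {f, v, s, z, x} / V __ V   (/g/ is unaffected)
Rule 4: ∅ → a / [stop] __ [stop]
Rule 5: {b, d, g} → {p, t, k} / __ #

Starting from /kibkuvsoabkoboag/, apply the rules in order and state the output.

Rule 1 (nasal place assimilation): no segment meets the environment; /kibkuvsoabkoboag/ is unchanged.
Rule 2 (regressive voicing assimilation): /b/ precedes the voiceless obstruent /k/, so it devoices to [p] by assimilation. /v/ precedes the voiceless obstruent /s/, so it devoices to [f] by assimilation. /b/ precedes the voiceless obstruent /k/, so it devoices to [p] by assimilation. /kibkuvsoabkoboag/ → kipkufsoapkoboag.
Rule 3 (intervocalic spirantization): /b/ is a stop between vowels /o/ and /o/, so it spirantizes to the fricative [v]. /kipkufsoapkoboag/ → kipkufsoapkovoag.
Rule 4 (stop-cluster a-epenthesis): /p/ and /k/ form a stop–stop cluster, so [a] is inserted between them. /p/ and /k/ form a stop–stop cluster, so [a] is inserted between them. /kipkufsoapkovoag/ → kipakufsoapakovoag.
Rule 5 (final devoicing): /g/ is a voiced stop in word-final position, so it devoices to [k]. /kipakufsoapakovoag/ → kipakufsoapakovoak.

kipakufsoapakovoak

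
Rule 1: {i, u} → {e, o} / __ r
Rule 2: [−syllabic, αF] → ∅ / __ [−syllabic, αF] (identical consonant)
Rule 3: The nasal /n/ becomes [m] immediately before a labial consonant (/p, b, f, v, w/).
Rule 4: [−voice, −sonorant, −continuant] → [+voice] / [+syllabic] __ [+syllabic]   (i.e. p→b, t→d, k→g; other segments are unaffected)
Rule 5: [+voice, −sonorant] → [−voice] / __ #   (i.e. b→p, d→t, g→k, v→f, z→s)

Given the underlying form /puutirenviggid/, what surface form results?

Rule 1 (pre-rhotic lowering): /i/ is a high vowel immediately before /r/, so it lowers to [e]. /puutirenviggid/ → puuterenviggid.
Rule 2 (degemination): /gg/ is a geminate; the first /g/ deletes. /puuterenviggid/ → puuterenvigid.
Rule 3 (nasal place assimilation): /n/ precedes the labial consonant /v/, so it assimilates in place to [m]. /puuterenvigid/ → puuteremvigid.
Rule 4 (intervocalic voicing): /t/ is a voiceless stop between vowels /u/ and /e/, so it voices to [d]. /puuteremvigid/ → puuderemvigid.
Rule 5 (final devoicing): /d/ is a voiced obstruent in word-final position, so it devoices to [t]. /puuderemvigid/ → puuderemvigit.

puuderemvigit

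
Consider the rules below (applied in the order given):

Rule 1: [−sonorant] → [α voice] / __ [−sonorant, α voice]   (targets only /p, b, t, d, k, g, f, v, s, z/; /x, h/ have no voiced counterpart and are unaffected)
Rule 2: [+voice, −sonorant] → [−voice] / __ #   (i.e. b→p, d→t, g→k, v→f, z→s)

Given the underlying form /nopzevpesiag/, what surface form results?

nobzefpesiak

Rule 1 (regressive voicing assimilation): /p/ precedes the voiced obstruent /z/, so it voices to [b] by assimilation. /v/ precedes the voiceless obstruent /p/, so it devoices to [f] by assimilation. /nopzevpesiag/ → nobzefpesiag.
Rule 2 (final devoicing): /g/ is a voiced obstruent in word-final position, so it devoices to [k]. /nobzefpesiag/ → nobzefpesiak.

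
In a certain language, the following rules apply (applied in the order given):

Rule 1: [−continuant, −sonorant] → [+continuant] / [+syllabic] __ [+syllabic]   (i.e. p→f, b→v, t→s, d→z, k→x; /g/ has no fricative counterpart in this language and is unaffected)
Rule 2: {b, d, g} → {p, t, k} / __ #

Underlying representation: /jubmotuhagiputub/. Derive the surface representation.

jubmosuhagifusup

Rule 1 (intervocalic spirantization): /t/ is a stop between vowels /o/ and /u/, so it spirantizes to the fricative [s]. /p/ is a stop between vowels /i/ and /u/, so it spirantizes to the fricative [f]. /t/ is a stop between vowels /u/ and /u/, so it spirantizes to the fricative [s]. /jubmotuhagiputub/ → jubmosuhagifusub.
Rule 2 (final devoicing): /b/ is a voiced stop in word-final position, so it devoices to [p]. /jubmosuhagifusub/ → jubmosuhagifusup.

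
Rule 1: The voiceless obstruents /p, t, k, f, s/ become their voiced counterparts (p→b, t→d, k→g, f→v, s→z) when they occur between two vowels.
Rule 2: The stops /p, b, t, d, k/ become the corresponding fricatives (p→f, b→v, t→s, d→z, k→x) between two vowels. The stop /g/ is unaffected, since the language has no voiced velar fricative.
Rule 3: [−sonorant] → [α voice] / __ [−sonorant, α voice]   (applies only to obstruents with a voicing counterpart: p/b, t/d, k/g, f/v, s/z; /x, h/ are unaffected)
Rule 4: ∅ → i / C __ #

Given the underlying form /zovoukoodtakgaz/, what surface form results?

Rule 1 (intervocalic voicing): /k/ is a voiceless obstruent between vowels /u/ and /o/, so it voices to [g]. /zovoukoodtakgaz/ → zovougoodtakgaz.
Rule 2 (intervocalic spirantization): no segment meets the environment; /zovougoodtakgaz/ is unchanged.
Rule 3 (regressive voicing assimilation): /d/ precedes the voiceless obstruent /t/, so it devoices to [t] by assimilation. /k/ precedes the voiced obstruent /g/, so it voices to [g] by assimilation. /zovougoodtakgaz/ → zovougoottaggaz.
Rule 4 (final i-epenthesis): the form ends in the consonant /z/, so [i] is inserted word-finally. /zovougoottaggaz/ → zovougoottaggazi.

zovougoottaggazi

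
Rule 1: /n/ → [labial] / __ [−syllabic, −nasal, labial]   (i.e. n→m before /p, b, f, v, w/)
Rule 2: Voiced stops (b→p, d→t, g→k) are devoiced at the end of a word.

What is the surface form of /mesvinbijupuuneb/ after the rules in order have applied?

mesvimbijupuunep

Rule 1 (nasal place assimilation): /n/ precedes the labial consonant /b/, so it assimilates in place to [m]. /mesvinbijupuuneb/ → mesvimbijupuuneb.
Rule 2 (final devoicing): /b/ is a voiced stop in word-final position, so it devoices to [p]. /mesvimbijupuuneb/ → mesvimbijupuunep.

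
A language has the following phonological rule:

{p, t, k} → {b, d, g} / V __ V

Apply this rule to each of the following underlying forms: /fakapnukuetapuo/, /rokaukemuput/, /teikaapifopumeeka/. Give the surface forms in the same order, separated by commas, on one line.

/fakapnukuetapuo/: /k/ is a voiceless stop between vowels /a/ and /a/, so it voices to [g]. /k/ is a voiceless stop between vowels /u/ and /u/, so it voices to [g]. /t/ is a voiceless stop between vowels /e/ and /a/, so it voices to [d]. /p/ is a voiceless stop between vowels /a/ and /u/, so it voices to [b]. → [fagapnuguedabuo].
/rokaukemuput/: /k/ is a voiceless stop between vowels /o/ and /a/, so it voices to [g]. /k/ is a voiceless stop between vowels /u/ and /e/, so it voices to [g]. /p/ is a voiceless stop between vowels /u/ and /u/, so it voices to [b]. → [rogaugemubut].
/teikaapifopumeeka/: /k/ is a voiceless stop between vowels /i/ and /a/, so it voices to [g]. /p/ is a voiceless stop between vowels /a/ and /i/, so it voices to [b]. /p/ is a voiceless stop between vowels /o/ and /u/, so it voices to [b]. /k/ is a voiceless stop between vowels /e/ and /a/, so it voices to [g]. → [teigaabifobumeega].

fagapnuguedabuo, rogaugemubut, teigaabifobumeega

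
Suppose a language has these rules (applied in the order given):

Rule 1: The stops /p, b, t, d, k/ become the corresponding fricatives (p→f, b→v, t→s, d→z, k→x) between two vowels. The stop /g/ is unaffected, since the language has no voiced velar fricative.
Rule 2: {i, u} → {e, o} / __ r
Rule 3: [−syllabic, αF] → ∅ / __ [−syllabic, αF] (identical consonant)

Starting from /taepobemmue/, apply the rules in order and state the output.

taefovemue

Rule 1 (intervocalic spirantization): /p/ is a stop between vowels /e/ and /o/, so it spirantizes to the fricative [f]. /b/ is a stop between vowels /o/ and /e/, so it spirantizes to the fricative [v]. /taepobemmue/ → taefovemmue.
Rule 2 (pre-rhotic lowering): no segment meets the environment; /taefovemmue/ is unchanged.
Rule 3 (degemination): /mm/ is a geminate; the first /m/ deletes. /taefovemmue/ → taefovemue.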